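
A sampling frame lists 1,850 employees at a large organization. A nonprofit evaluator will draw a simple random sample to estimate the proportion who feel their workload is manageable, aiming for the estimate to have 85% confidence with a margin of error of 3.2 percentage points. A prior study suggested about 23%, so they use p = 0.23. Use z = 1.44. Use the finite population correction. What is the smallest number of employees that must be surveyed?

Unadjusted: n₀ = 1.44² × 0.23 × 0.77 / 0.032² ≈ 358.63, so n₀ = 359.
Finite population correction with N = 1,850: n = n₀ / (1 + (n₀−1)/N) = 359 / (1 + 358/1850) = 359 / 1.1935 ≈ 300.79.
Rounding up, n = 301.

301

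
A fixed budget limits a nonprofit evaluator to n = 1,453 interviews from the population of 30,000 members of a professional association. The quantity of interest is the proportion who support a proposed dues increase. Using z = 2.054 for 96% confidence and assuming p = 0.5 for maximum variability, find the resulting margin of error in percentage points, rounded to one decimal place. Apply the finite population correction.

Finite-population factor: (N−n)/(N−1) = (30000−1453)/(30000−1) = 0.9516.
SE(p̂) = √[p(1−p)/n · (N−n)/(N−1)] = √[0.2500/1453 × 0.9516] = 0.01280.
E = z × SE = 2.054 × 0.01280 = 0.02628 ≈ 2.6 percentage points.

2.6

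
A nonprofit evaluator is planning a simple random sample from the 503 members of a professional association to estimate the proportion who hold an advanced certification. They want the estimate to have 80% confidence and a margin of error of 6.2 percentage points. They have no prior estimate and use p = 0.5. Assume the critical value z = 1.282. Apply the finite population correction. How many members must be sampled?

89

Unadjusted: n₀ = 1.282² × 0.50 × 0.50 / 0.062² ≈ 106.89, so n₀ = 107.
Finite population correction with N = 503: n = n₀ / (1 + (n₀−1)/N) = 107 / (1 + 106/503) = 107 / 1.2107 ≈ 88.38.
Rounding up, n = 89.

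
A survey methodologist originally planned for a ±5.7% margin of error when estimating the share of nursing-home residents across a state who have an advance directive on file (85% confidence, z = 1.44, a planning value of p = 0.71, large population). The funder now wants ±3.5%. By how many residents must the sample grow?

217

At ±5.7%: n = 1.44² × 0.2059 / 0.057² ≈ 131.41 → 132.
At ±3.5%: n = 1.44² × 0.2059 / 0.035² ≈ 348.53 → 349.
Additional respondents: 349 − 132 = 217.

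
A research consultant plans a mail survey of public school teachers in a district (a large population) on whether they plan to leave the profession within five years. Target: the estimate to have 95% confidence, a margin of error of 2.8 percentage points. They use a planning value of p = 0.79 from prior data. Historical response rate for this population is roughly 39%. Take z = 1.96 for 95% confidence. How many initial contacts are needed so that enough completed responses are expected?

Completed interviews needed: n₀ = 1.96² × 0.1659 / 0.028² ≈ 812.91 → 813.
At a 39% response rate, contacts needed = 813 / 0.39 ≈ 2084.62 → 2085.

2085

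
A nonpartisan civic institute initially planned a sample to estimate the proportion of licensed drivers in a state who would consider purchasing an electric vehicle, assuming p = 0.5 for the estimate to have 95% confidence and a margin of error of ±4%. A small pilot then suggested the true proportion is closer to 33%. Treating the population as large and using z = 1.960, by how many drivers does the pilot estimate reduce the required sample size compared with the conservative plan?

Conservative (p = 0.5): n = 1.960² × 0.25 / 0.040² ≈ 600.25 → 601.
Using p = 0.33: p(1−p) = 0.2211, so n = 1.960² × 0.2211 / 0.040² ≈ 530.86 → 531.
Reduction: 601 − 531 = 70.

70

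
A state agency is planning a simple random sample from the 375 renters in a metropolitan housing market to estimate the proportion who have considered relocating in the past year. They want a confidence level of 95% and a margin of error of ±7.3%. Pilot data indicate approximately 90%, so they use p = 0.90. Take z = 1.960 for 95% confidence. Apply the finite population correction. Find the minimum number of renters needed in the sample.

Unadjusted: n₀ = 1.960² × 0.90 × 0.10 / 0.073² ≈ 64.88, so n₀ = 65.
Finite population correction with N = 375: n = n₀ / (1 + (n₀−1)/N) = 65 / (1 + 64/375) = 65 / 1.1707 ≈ 55.52.
Rounding up, n = 56.

56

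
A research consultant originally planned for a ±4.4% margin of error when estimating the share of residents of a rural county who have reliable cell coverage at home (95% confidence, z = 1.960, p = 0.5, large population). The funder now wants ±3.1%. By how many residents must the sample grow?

At ±4.4%: n = 1.960² × 0.2500 / 0.044² ≈ 496.07 → 497.
At ±3.1%: n = 1.960² × 0.2500 / 0.031² ≈ 999.38 → 1000.
Additional respondents: 1000 − 497 = 503.

503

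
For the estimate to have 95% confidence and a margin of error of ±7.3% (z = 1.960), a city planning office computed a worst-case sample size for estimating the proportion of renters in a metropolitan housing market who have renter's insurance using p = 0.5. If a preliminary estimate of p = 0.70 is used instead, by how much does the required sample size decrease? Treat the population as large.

Conservative (p = 0.5): n = 1.960² × 0.25 / 0.073² ≈ 180.22 → 181.
Using p = 0.70: p(1−p) = 0.2100, so n = 1.960² × 0.2100 / 0.073² ≈ 151.39 → 152.
Reduction: 181 − 152 = 29.

29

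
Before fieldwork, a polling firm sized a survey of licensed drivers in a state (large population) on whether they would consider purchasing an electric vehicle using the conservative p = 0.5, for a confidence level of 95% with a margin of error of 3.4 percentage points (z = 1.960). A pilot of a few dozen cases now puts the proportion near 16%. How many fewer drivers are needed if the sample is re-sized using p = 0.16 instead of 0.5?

Conservative (p = 0.5): n = 1.960² × 0.25 / 0.034² ≈ 830.80 → 831.
Using p = 0.16: p(1−p) = 0.1344, so n = 1.960² × 0.1344 / 0.034² ≈ 446.64 → 447.
Reduction: 831 − 447 = 384.

384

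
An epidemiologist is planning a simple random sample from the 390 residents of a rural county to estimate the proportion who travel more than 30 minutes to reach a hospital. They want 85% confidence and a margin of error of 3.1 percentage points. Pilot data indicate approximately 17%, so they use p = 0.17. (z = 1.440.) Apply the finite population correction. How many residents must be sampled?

Unadjusted: n₀ = 1.440² × 0.17 × 0.83 / 0.031² ≈ 304.46, so n₀ = 305.
Finite population correction with N = 390: n = n₀ / (1 + (n₀−1)/N) = 305 / (1 + 304/390) = 305 / 1.7795 ≈ 171.40.
Rounding up, n = 172.

172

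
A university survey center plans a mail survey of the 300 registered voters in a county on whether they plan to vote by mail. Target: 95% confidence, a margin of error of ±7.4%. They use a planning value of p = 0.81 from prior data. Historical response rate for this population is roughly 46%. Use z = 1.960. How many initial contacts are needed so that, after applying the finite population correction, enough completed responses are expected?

Completed interviews needed (unadjusted): n₀ = 1.960² × 0.1539 / 0.074² ≈ 107.97 → 108.
FPC for N = 300: n = 108 / (1 + 107/300) = 108 / 1.3567 ≈ 79.61 → 80.
At a 46% response rate, contacts needed = 80 / 0.46 ≈ 173.91 → 174.

174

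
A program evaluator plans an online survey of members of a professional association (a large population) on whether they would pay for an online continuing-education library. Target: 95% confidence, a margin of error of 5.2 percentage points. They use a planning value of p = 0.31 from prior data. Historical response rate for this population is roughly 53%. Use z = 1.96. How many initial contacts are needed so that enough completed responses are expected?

574

Completed interviews needed: n₀ = 1.96² × 0.2139 / 0.052² ≈ 303.89 → 304.
At a 53% response rate, contacts needed = 304 / 0.53 ≈ 573.58 → 574.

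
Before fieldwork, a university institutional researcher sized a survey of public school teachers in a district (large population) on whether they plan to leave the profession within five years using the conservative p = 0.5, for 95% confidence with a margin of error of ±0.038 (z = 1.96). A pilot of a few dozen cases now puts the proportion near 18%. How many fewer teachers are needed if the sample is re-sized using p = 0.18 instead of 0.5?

Conservative (p = 0.5): n = 1.96² × 0.25 / 0.038² ≈ 665.10 → 666.
Using p = 0.18: p(1−p) = 0.1476, so n = 1.96² × 0.1476 / 0.038² ≈ 392.67 → 393.
Reduction: 666 − 393 = 273.

273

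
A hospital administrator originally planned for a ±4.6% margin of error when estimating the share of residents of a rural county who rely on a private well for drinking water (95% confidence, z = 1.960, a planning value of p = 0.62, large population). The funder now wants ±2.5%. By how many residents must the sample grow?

At ±4.6%: n = 1.960² × 0.2356 / 0.046² ≈ 427.73 → 428.
At ±2.5%: n = 1.960² × 0.2356 / 0.025² ≈ 1448.13 → 1449.
Additional respondents: 1449 − 428 = 1021.

1021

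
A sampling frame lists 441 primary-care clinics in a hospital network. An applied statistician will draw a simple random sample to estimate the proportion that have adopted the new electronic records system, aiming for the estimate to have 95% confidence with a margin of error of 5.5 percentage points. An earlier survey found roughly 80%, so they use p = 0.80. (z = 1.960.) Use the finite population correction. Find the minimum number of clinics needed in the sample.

140

Unadjusted: n₀ = 1.960² × 0.80 × 0.20 / 0.055² ≈ 203.19, so n₀ = 204.
Finite population correction with N = 441: n = n₀ / (1 + (n₀−1)/N) = 204 / (1 + 203/441) = 204 / 1.4603 ≈ 139.70.
Rounding up, n = 140.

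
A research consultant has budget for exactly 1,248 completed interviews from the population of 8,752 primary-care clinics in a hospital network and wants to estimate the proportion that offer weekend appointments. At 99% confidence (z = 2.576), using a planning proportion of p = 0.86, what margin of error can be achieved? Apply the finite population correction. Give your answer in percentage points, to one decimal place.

Finite-population factor: (N−n)/(N−1) = (8752−1248)/(8752−1) = 0.8575.
SE(p̂) = √[p(1−p)/n · (N−n)/(N−1)] = √[0.1204/1248 × 0.8575] = 0.00910.
E = z × SE = 2.576 × 0.00910 = 0.02343 ≈ 2.3 percentage points.

2.3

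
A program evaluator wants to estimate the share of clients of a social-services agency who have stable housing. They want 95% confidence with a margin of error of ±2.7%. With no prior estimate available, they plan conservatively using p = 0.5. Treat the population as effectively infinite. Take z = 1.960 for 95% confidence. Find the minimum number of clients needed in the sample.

1318

With p = 0.5, p(1−p) = 0.25.
n = z²·p(1−p)/E² = 1.960² × 0.2500 / 0.027² = 3.8416 × 0.2500 / 0.000729 ≈ 1317.42.
Rounding up gives n = 1318.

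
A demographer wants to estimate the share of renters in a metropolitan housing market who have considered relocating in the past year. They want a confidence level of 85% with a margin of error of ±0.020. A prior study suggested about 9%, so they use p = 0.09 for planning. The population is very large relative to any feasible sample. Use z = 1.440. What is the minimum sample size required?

With p = 0.09, p(1−p) = 0.0819.
n = z²·p(1−p)/E² = 1.440² × 0.0819 / 0.020² = 2.0736 × 0.0819 / 0.000400 ≈ 424.57.
Rounding up gives n = 425.

425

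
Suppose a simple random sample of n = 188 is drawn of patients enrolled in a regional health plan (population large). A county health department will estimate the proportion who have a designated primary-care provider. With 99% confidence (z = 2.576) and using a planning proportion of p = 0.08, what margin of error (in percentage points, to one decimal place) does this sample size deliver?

SE(p̂) = √[p(1−p)/n] = √[0.0736/188] = 0.01979.
E = z × SE = 2.576 × 0.01979 = 0.05097, or 5.1 percentage points.

5.1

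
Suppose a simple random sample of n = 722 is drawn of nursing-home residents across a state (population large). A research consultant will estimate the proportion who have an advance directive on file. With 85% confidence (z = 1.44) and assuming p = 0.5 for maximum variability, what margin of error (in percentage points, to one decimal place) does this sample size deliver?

2.7

SE(p̂) = √[p(1−p)/n] = √[0.2500/722] = 0.01861.
E = z × SE = 1.44 × 0.01861 = 0.02680, or 2.7 percentage points.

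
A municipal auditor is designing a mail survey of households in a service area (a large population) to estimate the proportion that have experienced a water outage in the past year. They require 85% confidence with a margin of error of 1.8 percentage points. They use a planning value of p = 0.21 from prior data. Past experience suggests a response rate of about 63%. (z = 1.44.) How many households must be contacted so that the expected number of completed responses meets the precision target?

Completed interviews needed: n₀ = 1.44² × 0.1659 / 0.018² ≈ 1061.76 → 1062.
At a 63% response rate, contacts needed = 1062 / 0.63 ≈ 1685.71 → 1686.

1686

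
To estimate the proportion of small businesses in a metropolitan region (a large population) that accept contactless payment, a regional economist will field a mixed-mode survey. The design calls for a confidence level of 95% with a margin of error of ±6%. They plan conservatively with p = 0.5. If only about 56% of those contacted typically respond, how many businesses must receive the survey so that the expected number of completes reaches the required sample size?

For 95% confidence, z = 1.96.
Completed interviews needed: n₀ = 1.96² × 0.2500 / 0.060² ≈ 266.78 → 267.
At a 56% response rate, contacts needed = 267 / 0.56 ≈ 476.79 → 477.

477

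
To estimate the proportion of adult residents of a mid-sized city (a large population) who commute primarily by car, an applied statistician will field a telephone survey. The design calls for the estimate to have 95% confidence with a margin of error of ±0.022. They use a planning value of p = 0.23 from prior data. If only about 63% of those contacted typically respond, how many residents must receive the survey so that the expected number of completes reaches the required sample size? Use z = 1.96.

Completed interviews needed: n₀ = 1.96² × 0.1771 / 0.022² ≈ 1405.68 → 1406.
At a 63% response rate, contacts needed = 1406 / 0.63 ≈ 2231.75 → 2232.

2232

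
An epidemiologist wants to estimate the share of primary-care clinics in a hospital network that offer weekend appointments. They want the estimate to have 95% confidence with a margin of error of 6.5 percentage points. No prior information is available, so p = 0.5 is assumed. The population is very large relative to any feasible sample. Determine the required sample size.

228

For 95% confidence, z = 1.960.
With p = 0.5, p(1−p) = 0.25.
n = z²·p(1−p)/E² = 1.960² × 0.2500 / 0.065² = 3.8416 × 0.2500 / 0.004225 ≈ 227.31.
Rounding up gives n = 228.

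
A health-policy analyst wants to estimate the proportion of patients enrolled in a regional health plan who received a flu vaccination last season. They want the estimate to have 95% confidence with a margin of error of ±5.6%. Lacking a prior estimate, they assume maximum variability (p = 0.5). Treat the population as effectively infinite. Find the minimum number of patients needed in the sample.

For 95% confidence, z = 1.96.
With p = 0.5, p(1−p) = 0.25.
n = z²·p(1−p)/E² = 1.96² × 0.2500 / 0.056² = 3.8416 × 0.2500 / 0.003136 ≈ 306.25.
Rounding up gives n = 307.

307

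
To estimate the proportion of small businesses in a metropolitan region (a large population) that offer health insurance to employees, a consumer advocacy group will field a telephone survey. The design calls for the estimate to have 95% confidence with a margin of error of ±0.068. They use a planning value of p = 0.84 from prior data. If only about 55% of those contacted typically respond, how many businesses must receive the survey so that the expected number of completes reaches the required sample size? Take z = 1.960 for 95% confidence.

Completed interviews needed: n₀ = 1.960² × 0.1344 / 0.068² ≈ 111.66 → 112.
At a 55% response rate, contacts needed = 112 / 0.55 ≈ 203.64 → 204.

204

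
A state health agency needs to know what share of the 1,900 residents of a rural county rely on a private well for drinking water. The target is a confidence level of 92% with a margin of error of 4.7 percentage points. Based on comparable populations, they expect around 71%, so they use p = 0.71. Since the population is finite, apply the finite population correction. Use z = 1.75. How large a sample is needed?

Unadjusted: n₀ = 1.75² × 0.71 × 0.29 / 0.047² ≈ 285.45, so n₀ = 286.
Finite population correction with N = 1,900: n = n₀ / (1 + (n₀−1)/N) = 286 / (1 + 285/1900) = 286 / 1.1500 ≈ 248.70.
Rounding up, n = 249.

249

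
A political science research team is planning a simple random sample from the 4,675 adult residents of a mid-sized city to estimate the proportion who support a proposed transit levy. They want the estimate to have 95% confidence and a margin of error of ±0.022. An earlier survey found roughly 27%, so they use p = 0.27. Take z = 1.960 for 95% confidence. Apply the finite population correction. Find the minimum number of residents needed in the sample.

1173

Unadjusted: n₀ = 1.960² × 0.27 × 0.73 / 0.022² ≈ 1564.42, so n₀ = 1565.
Finite population correction with N = 4,675: n = n₀ / (1 + (n₀−1)/N) = 1565 / (1 + 1564/4675) = 1565 / 1.3345 ≈ 1172.68.
Rounding up, n = 1173.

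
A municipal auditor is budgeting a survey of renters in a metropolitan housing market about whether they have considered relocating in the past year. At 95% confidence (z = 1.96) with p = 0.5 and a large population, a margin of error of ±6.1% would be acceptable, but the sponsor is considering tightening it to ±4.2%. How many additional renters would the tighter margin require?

At ±6.1%: n = 1.96² × 0.2500 / 0.061² ≈ 258.10 → 259.
At ±4.2%: n = 1.96² × 0.2500 / 0.042² ≈ 544.44 → 545.
Additional respondents: 545 − 259 = 286.

286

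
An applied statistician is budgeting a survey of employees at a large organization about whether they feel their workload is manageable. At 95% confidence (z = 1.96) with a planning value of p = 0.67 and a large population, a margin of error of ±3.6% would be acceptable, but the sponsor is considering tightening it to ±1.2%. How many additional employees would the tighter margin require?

5243

At ±3.6%: n = 1.96² × 0.2211 / 0.036² ≈ 655.38 → 656.
At ±1.2%: n = 1.96² × 0.2211 / 0.012² ≈ 5898.46 → 5899.
Additional respondents: 5899 − 656 = 5243.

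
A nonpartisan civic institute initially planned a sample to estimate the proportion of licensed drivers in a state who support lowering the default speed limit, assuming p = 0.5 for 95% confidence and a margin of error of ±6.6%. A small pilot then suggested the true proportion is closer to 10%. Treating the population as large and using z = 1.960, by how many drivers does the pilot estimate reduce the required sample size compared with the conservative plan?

141

Conservative (p = 0.5): n = 1.960² × 0.25 / 0.066² ≈ 220.48 → 221.
Using p = 0.10: p(1−p) = 0.0900, so n = 1.960² × 0.0900 / 0.066² ≈ 79.37 → 80.
Reduction: 221 − 80 = 141.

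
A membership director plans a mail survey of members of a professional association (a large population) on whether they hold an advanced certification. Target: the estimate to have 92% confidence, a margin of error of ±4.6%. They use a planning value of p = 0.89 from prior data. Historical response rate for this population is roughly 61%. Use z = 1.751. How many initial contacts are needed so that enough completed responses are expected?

Completed interviews needed: n₀ = 1.751² × 0.0979 / 0.046² ≈ 141.85 → 142.
At a 61% response rate, contacts needed = 142 / 0.61 ≈ 232.79 → 233.

233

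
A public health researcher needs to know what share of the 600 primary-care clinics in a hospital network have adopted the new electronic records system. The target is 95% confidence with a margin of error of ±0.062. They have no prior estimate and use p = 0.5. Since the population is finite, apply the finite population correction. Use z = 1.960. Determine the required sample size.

Unadjusted: n₀ = 1.960² × 0.50 × 0.50 / 0.062² ≈ 249.84, so n₀ = 250.
Finite population correction with N = 600: n = n₀ / (1 + (n₀−1)/N) = 250 / (1 + 249/600) = 250 / 1.4150 ≈ 176.68.
Rounding up, n = 177.

177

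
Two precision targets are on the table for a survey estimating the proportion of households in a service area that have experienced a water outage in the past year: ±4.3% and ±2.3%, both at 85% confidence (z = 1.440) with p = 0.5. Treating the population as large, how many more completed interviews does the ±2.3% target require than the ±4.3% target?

At ±4.3%: n = 1.440² × 0.2500 / 0.043² ≈ 280.37 → 281.
At ±2.3%: n = 1.440² × 0.2500 / 0.023² ≈ 979.96 → 980.
Additional respondents: 980 − 281 = 699.

699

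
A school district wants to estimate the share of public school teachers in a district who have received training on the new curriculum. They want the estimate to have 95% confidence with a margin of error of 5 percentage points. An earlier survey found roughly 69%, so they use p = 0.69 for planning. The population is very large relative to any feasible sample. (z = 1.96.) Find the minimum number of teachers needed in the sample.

329

With p = 0.69, p(1−p) = 0.2139.
n = z²·p(1−p)/E² = 1.96² × 0.2139 / 0.050² = 3.8416 × 0.2139 / 0.002500 ≈ 328.69.
Rounding up gives n = 329.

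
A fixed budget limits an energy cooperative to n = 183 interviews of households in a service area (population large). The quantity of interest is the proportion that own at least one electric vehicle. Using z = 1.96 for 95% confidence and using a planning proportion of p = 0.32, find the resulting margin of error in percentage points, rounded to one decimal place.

SE(p̂) = √[p(1−p)/n] = √[0.2176/183] = 0.03448.
E = z × SE = 1.96 × 0.03448 = 0.06759, or 6.8 percentage points.

6.8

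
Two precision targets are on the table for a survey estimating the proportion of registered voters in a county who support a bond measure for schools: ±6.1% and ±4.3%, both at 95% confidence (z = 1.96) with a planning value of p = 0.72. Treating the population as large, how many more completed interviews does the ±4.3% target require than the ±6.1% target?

At ±6.1%: n = 1.96² × 0.2016 / 0.061² ≈ 208.13 → 209.
At ±4.3%: n = 1.96² × 0.2016 / 0.043² ≈ 418.86 → 419.
Additional respondents: 419 − 209 = 210.

210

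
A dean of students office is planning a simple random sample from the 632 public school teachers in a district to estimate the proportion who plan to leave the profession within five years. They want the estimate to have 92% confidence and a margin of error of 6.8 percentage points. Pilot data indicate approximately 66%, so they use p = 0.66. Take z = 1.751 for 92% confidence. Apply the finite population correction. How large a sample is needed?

Unadjusted: n₀ = 1.751² × 0.66 × 0.34 / 0.068² ≈ 148.79, so n₀ = 149.
Finite population correction with N = 632: n = n₀ / (1 + (n₀−1)/N) = 149 / (1 + 148/632) = 149 / 1.2342 ≈ 120.73.
Rounding up, n = 121.

121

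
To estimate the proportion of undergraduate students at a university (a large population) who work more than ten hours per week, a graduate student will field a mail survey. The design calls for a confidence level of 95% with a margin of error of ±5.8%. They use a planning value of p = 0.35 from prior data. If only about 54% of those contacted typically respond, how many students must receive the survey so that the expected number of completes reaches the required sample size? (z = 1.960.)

Completed interviews needed: n₀ = 1.960² × 0.2275 / 0.058² ≈ 259.80 → 260.
At a 54% response rate, contacts needed = 260 / 0.54 ≈ 481.48 → 482.

482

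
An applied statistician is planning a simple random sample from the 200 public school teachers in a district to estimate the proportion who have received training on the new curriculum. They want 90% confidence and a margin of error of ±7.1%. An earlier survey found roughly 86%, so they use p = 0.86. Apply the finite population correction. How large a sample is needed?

50

For 90% confidence, z = 1.645.
Unadjusted: n₀ = 1.645² × 0.86 × 0.14 / 0.071² ≈ 64.63, so n₀ = 65.
Finite population correction with N = 200: n = n₀ / (1 + (n₀−1)/N) = 65 / (1 + 64/200) = 65 / 1.3200 ≈ 49.24.
Rounding up, n = 50.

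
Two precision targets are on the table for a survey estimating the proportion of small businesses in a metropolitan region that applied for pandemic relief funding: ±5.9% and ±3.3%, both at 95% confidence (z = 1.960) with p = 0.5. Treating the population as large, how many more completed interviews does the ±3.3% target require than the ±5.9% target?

606

At ±5.9%: n = 1.960² × 0.2500 / 0.059² ≈ 275.90 → 276.
At ±3.3%: n = 1.960² × 0.2500 / 0.033² ≈ 881.91 → 882.
Additional respondents: 882 − 276 = 606.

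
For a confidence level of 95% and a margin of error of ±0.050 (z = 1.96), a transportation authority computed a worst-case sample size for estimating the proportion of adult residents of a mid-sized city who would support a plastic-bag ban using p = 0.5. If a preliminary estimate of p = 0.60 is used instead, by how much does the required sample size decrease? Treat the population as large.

Conservative (p = 0.5): n = 1.96² × 0.25 / 0.050² ≈ 384.16 → 385.
Using p = 0.60: p(1−p) = 0.2400, so n = 1.96² × 0.2400 / 0.050² ≈ 368.79 → 369.
Reduction: 385 − 369 = 16.

16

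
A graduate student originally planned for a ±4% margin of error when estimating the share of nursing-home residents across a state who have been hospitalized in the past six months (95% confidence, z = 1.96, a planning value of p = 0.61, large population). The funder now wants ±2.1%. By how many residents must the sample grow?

1501

At ±4%: n = 1.96² × 0.2379 / 0.040² ≈ 571.20 → 572.
At ±2.1%: n = 1.96² × 0.2379 / 0.021² ≈ 2072.37 → 2073.
Additional respondents: 2073 − 572 = 1501.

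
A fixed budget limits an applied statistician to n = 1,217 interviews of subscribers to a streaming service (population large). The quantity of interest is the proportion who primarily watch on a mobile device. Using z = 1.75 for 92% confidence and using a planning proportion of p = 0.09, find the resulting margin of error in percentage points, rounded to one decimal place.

1.4

SE(p̂) = √[p(1−p)/n] = √[0.0819/1217] = 0.00820.
E = z × SE = 1.75 × 0.00820 = 0.01436, or 1.4 percentage points.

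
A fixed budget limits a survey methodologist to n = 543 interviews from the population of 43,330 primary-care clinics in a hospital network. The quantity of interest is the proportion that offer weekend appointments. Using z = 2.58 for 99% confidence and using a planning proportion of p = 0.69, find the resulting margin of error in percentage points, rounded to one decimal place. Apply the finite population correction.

5.1

Finite-population factor: (N−n)/(N−1) = (43330−543)/(43330−1) = 0.9875.
SE(p̂) = √[p(1−p)/n · (N−n)/(N−1)] = √[0.2139/543 × 0.9875] = 0.01972.
E = z × SE = 2.58 × 0.01972 = 0.05089 ≈ 5.1 percentage points.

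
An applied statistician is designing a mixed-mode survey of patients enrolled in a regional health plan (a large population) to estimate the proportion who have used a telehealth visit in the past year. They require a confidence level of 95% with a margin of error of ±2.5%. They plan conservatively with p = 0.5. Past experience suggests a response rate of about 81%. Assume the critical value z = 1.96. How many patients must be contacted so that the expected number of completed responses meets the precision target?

Completed interviews needed: n₀ = 1.96² × 0.2500 / 0.025² ≈ 1536.64 → 1537.
At an 81% response rate, contacts needed = 1537 / 0.81 ≈ 1897.53 → 1898.

1898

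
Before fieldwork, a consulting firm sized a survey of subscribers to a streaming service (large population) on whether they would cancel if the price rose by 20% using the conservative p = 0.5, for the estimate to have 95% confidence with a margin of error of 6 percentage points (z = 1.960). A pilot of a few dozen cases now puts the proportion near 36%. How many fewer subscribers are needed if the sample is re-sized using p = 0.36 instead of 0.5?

21

Conservative (p = 0.5): n = 1.960² × 0.25 / 0.060² ≈ 266.78 → 267.
Using p = 0.36: p(1−p) = 0.2304, so n = 1.960² × 0.2304 / 0.060² ≈ 245.86 → 246.
Reduction: 267 − 246 = 21.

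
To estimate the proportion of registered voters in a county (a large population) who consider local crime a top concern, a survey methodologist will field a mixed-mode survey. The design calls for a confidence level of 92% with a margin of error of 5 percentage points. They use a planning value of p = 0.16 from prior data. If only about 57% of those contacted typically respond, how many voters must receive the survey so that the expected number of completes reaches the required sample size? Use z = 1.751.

Completed interviews needed: n₀ = 1.751² × 0.1344 / 0.050² ≈ 164.83 → 165.
At a 57% response rate, contacts needed = 165 / 0.57 ≈ 289.47 → 290.

290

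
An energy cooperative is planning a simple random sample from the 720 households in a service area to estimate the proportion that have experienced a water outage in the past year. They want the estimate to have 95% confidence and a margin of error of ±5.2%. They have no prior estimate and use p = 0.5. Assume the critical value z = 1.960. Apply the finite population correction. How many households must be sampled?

Unadjusted: n₀ = 1.960² × 0.50 × 0.50 / 0.052² ≈ 355.18, so n₀ = 356.
Finite population correction with N = 720: n = n₀ / (1 + (n₀−1)/N) = 356 / (1 + 355/720) = 356 / 1.4931 ≈ 238.44.
Rounding up, n = 239.

239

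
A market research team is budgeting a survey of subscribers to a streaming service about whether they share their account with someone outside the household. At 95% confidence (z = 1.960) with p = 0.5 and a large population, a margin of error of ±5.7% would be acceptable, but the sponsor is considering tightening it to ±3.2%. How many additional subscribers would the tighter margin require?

642

At ±5.7%: n = 1.960² × 0.2500 / 0.057² ≈ 295.60 → 296.
At ±3.2%: n = 1.960² × 0.2500 / 0.032² ≈ 937.89 → 938.
Additional respondents: 938 − 296 = 642.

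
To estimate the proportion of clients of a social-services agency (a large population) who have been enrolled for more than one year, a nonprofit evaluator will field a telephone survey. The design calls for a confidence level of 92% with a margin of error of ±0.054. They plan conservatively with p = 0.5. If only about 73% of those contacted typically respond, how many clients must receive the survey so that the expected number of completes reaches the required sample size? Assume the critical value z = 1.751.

361

Completed interviews needed: n₀ = 1.751² × 0.2500 / 0.054² ≈ 262.86 → 263.
At a 73% response rate, contacts needed = 263 / 0.73 ≈ 360.27 → 361.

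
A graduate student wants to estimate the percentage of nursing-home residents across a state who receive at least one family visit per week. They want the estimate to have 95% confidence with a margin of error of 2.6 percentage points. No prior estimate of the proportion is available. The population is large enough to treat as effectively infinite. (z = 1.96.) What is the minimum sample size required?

1421

With no prior estimate, use p = 0.5, giving p(1−p) = 0.25.
n = z²·p(1−p)/E² = 1.96² × 0.2500 / 0.026² = 3.8416 × 0.2500 / 0.000676 ≈ 1420.71.
Rounding up gives n = 1421.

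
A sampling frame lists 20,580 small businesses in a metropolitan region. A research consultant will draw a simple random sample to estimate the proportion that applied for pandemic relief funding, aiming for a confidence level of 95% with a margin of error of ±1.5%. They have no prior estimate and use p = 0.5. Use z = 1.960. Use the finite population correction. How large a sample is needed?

3536

Unadjusted: n₀ = 1.960² × 0.50 × 0.50 / 0.015² ≈ 4268.44, so n₀ = 4269.
Finite population correction with N = 20,580: n = n₀ / (1 + (n₀−1)/N) = 4269 / (1 + 4268/20580) = 4269 / 1.2074 ≈ 3535.74.
Rounding up, n = 3536.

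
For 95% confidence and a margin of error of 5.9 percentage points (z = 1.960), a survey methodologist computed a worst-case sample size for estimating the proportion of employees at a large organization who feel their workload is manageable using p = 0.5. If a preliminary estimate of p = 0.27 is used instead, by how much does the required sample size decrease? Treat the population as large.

58

Conservative (p = 0.5): n = 1.960² × 0.25 / 0.059² ≈ 275.90 → 276.
Using p = 0.27: p(1−p) = 0.1971, so n = 1.960² × 0.1971 / 0.059² ≈ 217.52 → 218.
Reduction: 276 − 218 = 58.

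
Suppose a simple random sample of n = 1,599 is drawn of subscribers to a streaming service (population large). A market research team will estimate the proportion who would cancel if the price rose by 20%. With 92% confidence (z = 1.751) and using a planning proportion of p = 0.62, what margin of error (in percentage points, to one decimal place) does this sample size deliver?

2.1

SE(p̂) = √[p(1−p)/n] = √[0.2356/1599] = 0.01214.
E = z × SE = 1.751 × 0.01214 = 0.02125, or 2.1 percentage points.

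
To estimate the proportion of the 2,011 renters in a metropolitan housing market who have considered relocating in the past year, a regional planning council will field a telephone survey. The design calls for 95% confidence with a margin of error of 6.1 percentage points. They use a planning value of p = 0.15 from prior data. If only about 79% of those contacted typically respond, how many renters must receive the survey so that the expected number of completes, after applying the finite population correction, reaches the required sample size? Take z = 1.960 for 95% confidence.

Completed interviews needed (unadjusted): n₀ = 1.960² × 0.1275 / 0.061² ≈ 131.63 → 132.
FPC for N = 2,011: n = 132 / (1 + 131/2011) = 132 / 1.0651 ≈ 123.93 → 124.
At a 79% response rate, contacts needed = 124 / 0.79 ≈ 156.96 → 157.

157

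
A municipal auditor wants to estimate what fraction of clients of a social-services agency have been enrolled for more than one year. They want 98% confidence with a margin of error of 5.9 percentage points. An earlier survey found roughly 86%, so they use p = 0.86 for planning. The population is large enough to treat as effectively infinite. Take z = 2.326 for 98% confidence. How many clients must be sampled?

188

With p = 0.86, p(1−p) = 0.1204.
n = z²·p(1−p)/E² = 2.326² × 0.1204 / 0.059² = 5.4103 × 0.1204 / 0.003481 ≈ 187.13.
Rounding up gives n = 188.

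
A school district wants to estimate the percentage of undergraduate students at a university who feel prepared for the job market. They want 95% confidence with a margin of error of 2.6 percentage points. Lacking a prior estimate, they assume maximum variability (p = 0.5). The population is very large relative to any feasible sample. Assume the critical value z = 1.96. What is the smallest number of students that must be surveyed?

1421

With p = 0.5, p(1−p) = 0.25.
n = z²·p(1−p)/E² = 1.96² × 0.2500 / 0.026² = 3.8416 × 0.2500 / 0.000676 ≈ 1420.71.
Rounding up gives n = 1421.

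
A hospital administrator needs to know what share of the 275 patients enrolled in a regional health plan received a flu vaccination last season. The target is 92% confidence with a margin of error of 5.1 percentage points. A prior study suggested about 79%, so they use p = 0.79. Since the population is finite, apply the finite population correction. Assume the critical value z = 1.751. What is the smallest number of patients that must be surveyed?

Unadjusted: n₀ = 1.751² × 0.79 × 0.21 / 0.051² ≈ 195.56, so n₀ = 196.
Finite population correction with N = 275: n = n₀ / (1 + (n₀−1)/N) = 196 / (1 + 195/275) = 196 / 1.7091 ≈ 114.68.
Rounding up, n = 115.

115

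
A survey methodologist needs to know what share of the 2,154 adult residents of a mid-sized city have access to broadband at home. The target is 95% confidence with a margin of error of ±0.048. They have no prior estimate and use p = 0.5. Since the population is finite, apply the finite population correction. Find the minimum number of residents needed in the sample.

350

For 95% confidence, z = 1.96.
Unadjusted: n₀ = 1.96² × 0.50 × 0.50 / 0.048² ≈ 416.84, so n₀ = 417.
Finite population correction with N = 2,154: n = n₀ / (1 + (n₀−1)/N) = 417 / (1 + 416/2154) = 417 / 1.1931 ≈ 349.50.
Rounding up, n = 350.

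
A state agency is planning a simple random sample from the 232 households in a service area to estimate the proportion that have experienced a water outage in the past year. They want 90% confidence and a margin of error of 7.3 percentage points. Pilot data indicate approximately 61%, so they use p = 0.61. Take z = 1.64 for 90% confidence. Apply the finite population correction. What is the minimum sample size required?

80

Unadjusted: n₀ = 1.64² × 0.61 × 0.39 / 0.073² ≈ 120.07, so n₀ = 121.
Finite population correction with N = 232: n = n₀ / (1 + (n₀−1)/N) = 121 / (1 + 120/232) = 121 / 1.5172 ≈ 79.75.
Rounding up, n = 80.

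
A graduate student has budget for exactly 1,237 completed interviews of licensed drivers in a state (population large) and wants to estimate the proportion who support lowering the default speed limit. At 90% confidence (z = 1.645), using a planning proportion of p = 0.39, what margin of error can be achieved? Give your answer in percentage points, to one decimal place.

SE(p̂) = √[p(1−p)/n] = √[0.2379/1237] = 0.01387.
E = z × SE = 1.645 × 0.01387 = 0.02281, or 2.3 percentage points.

2.3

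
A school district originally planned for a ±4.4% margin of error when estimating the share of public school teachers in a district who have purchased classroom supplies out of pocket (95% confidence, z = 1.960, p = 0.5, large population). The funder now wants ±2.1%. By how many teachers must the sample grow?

At ±4.4%: n = 1.960² × 0.2500 / 0.044² ≈ 496.07 → 497.
At ±2.1%: n = 1.960² × 0.2500 / 0.021² ≈ 2177.78 → 2178.
Additional respondents: 2178 − 497 = 1681.

1681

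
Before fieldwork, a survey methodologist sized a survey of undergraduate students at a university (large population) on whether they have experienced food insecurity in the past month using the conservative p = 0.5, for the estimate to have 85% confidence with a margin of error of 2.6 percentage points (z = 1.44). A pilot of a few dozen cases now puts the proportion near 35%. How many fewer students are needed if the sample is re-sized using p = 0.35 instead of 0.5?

Conservative (p = 0.5): n = 1.44² × 0.25 / 0.026² ≈ 766.86 → 767.
Using p = 0.35: p(1−p) = 0.2275, so n = 1.44² × 0.2275 / 0.026² ≈ 697.85 → 698.
Reduction: 767 − 698 = 69.

69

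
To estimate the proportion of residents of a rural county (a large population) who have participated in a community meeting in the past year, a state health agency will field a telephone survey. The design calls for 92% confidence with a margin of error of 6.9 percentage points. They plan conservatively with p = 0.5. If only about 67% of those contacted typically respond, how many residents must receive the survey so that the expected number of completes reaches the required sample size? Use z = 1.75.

241

Completed interviews needed: n₀ = 1.75² × 0.2500 / 0.069² ≈ 160.81 → 161.
At a 67% response rate, contacts needed = 161 / 0.67 ≈ 240.30 → 241.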